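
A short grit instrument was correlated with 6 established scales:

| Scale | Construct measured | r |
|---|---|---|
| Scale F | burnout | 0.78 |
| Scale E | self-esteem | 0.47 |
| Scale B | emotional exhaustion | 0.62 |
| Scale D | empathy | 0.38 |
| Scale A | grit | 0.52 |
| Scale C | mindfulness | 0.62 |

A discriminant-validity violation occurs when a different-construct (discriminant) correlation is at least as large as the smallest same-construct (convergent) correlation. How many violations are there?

Convergent (same construct = grit): Scale A.
Smallest convergent = 0.52. Discriminant values: 0.78, 0.47, 0.62, 0.38, 0.62; count ≥ 0.52 → 3.

3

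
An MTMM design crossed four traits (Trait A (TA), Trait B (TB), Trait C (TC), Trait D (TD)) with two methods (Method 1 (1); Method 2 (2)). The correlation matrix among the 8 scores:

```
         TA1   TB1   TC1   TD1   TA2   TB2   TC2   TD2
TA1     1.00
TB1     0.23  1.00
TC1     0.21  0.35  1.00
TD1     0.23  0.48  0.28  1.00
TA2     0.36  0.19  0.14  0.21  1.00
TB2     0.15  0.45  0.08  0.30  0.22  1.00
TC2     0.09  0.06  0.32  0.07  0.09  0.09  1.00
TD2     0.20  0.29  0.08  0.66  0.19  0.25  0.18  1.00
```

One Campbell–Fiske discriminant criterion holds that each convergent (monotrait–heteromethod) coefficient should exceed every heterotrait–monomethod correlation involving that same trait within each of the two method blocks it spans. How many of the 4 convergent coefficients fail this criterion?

2

Each convergent coefficient versus the relevant comparison correlations:
TA (methods 1·2): 0.36 vs {0.23, 0.22, 0.21, 0.09, 0.23, 0.19} → pass.
TB (methods 1·2): 0.45 vs {0.23, 0.22, 0.35, 0.09, 0.48, 0.25} → fail.
TC (methods 1·2): 0.32 vs {0.21, 0.09, 0.35, 0.09, 0.28, 0.18} → fail.
TD (methods 1·2): 0.66 vs {0.23, 0.19, 0.48, 0.25, 0.28, 0.18} → pass.
2 of 4 fail.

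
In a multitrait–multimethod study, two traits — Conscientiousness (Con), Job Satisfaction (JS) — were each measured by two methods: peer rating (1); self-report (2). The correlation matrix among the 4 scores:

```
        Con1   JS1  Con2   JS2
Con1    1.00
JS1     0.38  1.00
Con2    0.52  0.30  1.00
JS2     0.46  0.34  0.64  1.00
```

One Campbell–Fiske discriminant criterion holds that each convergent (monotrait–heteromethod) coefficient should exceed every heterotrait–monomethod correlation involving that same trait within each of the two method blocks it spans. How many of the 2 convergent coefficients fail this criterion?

2

Convergent coefficients and their comparison sets:
Con (methods 1·2): 0.52 vs {0.38, 0.64} → fail.
JS (methods 1·2): 0.34 vs {0.38, 0.64} → fail.
2 of 2 fail.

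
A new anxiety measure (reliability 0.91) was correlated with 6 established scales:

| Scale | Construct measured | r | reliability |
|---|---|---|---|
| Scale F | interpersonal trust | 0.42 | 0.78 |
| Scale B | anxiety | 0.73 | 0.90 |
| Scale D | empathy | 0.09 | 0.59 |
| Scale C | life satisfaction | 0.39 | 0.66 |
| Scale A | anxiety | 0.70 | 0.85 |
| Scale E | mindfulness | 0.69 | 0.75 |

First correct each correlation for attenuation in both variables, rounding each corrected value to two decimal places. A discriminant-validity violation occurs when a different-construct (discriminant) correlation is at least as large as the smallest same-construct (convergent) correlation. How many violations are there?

1

Disattenuated r (r / √(r_scale · r_new)):
  Scale F (disc): 0.42 / √(0.78·0.91) = 0.50
  Scale B (conv): 0.73 / √(0.90·0.91) = 0.81
  Scale D (disc): 0.09 / √(0.59·0.91) = 0.12
  Scale C (disc): 0.39 / √(0.66·0.91) = 0.50
  Scale A (conv): 0.70 / √(0.85·0.91) = 0.80
  Scale E (disc): 0.69 / √(0.75·0.91) = 0.84
Smallest convergent = 0.80. Discriminant values: 0.50, 0.12, 0.50, 0.84; count ≥ 0.80 → 1.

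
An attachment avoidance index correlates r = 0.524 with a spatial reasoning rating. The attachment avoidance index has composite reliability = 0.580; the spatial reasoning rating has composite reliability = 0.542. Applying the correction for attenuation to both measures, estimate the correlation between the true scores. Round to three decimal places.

0.935

r_true = r_obs / √(r_xx · r_yy) = 0.524 / √(0.580 × 0.542) = 0.524 / √0.314360 = 0.524 / 0.5607 ≈ 0.935.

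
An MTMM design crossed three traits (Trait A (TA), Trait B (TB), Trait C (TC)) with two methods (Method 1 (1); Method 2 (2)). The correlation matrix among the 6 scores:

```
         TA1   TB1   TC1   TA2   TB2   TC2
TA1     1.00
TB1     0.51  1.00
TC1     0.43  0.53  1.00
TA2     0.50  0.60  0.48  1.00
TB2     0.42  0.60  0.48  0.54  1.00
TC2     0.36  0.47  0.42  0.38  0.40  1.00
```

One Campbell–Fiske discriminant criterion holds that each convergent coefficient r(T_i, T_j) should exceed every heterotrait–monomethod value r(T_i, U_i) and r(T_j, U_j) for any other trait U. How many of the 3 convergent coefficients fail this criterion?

Convergent coefficients and their comparison sets:
TA (methods 1·2): 0.50 vs {0.51, 0.54, 0.43, 0.38} → fail.
TB (methods 1·2): 0.60 vs {0.51, 0.54, 0.53, 0.40} → pass.
TC (methods 1·2): 0.42 vs {0.43, 0.38, 0.53, 0.40} → fail.
2 of 3 fail.

2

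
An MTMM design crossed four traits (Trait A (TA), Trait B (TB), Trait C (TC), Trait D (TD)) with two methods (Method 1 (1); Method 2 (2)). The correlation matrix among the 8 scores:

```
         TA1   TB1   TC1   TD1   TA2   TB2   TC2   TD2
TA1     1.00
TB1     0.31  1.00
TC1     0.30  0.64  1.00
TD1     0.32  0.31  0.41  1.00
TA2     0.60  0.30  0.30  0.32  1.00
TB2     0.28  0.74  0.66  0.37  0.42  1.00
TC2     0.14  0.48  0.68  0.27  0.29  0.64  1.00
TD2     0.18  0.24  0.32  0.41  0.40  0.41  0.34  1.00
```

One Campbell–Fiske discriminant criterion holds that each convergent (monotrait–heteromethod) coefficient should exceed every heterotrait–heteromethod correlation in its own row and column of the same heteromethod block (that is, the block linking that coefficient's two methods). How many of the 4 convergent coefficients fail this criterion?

Convergent coefficients and their comparison sets:
TA (methods 1·2): 0.60 vs {0.28, 0.30, 0.14, 0.30, 0.18, 0.32} → pass.
TB (methods 1·2): 0.74 vs {0.30, 0.28, 0.48, 0.66, 0.24, 0.37} → pass.
TC (methods 1·2): 0.68 vs {0.30, 0.14, 0.66, 0.48, 0.32, 0.27} → pass.
TD (methods 1·2): 0.41 vs {0.32, 0.18, 0.37, 0.24, 0.27, 0.32} → pass.
0 of 4 fail.

0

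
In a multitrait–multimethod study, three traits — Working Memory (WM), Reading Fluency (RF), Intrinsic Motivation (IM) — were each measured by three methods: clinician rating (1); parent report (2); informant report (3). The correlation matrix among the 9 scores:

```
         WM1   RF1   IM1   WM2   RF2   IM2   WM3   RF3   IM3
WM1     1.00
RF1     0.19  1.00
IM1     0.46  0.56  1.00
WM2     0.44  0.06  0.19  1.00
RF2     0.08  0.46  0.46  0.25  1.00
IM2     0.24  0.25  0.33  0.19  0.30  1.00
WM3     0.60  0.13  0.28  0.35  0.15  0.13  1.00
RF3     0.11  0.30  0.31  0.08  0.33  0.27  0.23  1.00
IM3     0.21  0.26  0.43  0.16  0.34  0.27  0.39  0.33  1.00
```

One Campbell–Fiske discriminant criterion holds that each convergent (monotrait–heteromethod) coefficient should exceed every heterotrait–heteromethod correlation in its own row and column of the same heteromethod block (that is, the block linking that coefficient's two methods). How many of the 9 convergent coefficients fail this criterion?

5

Convergent coefficients and their comparison sets:
WM (methods 1·2): 0.44 vs {0.08, 0.06, 0.24, 0.19} → pass.
WM (methods 1·3): 0.60 vs {0.11, 0.13, 0.21, 0.28} → pass.
WM (methods 2·3): 0.35 vs {0.08, 0.15, 0.16, 0.13} → pass.
RF (methods 1·2): 0.46 vs {0.06, 0.08, 0.25, 0.46} → fail.
RF (methods 1·3): 0.30 vs {0.13, 0.11, 0.26, 0.31} → fail.
RF (methods 2·3): 0.33 vs {0.15, 0.08, 0.34, 0.27} → fail.
IM (methods 1·2): 0.33 vs {0.19, 0.24, 0.46, 0.25} → fail.
IM (methods 1·3): 0.43 vs {0.28, 0.21, 0.31, 0.26} → pass.
IM (methods 2·3): 0.27 vs {0.13, 0.16, 0.27, 0.34} → fail.
5 of 9 fail.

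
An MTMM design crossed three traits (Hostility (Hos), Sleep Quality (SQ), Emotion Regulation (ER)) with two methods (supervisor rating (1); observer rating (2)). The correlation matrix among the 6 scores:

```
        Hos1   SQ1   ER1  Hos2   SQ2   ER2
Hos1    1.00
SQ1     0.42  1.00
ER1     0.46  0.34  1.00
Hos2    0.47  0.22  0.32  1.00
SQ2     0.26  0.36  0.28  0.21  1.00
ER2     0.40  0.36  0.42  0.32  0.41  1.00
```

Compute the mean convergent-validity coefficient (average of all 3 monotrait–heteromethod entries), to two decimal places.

0.42

Convergent values: 0.47, 0.36, 0.42; mean = 1.25/3 = 0.42.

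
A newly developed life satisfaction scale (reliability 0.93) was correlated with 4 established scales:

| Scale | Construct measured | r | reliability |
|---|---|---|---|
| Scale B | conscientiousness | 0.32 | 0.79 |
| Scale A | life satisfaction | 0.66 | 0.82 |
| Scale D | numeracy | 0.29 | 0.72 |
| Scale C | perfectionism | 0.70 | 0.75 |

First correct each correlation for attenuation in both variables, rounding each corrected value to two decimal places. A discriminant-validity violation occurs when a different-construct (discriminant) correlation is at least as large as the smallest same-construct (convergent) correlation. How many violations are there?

1

Disattenuated r (r / √(r_scale · r_new)):
  Scale B (disc): 0.32 / √(0.79·0.93) = 0.37
  Scale A (conv): 0.66 / √(0.82·0.93) = 0.76
  Scale D (disc): 0.29 / √(0.72·0.93) = 0.35
  Scale C (disc): 0.70 / √(0.75·0.93) = 0.84
Smallest convergent = 0.76. Discriminant values: 0.37, 0.35, 0.84; count ≥ 0.76 → 1.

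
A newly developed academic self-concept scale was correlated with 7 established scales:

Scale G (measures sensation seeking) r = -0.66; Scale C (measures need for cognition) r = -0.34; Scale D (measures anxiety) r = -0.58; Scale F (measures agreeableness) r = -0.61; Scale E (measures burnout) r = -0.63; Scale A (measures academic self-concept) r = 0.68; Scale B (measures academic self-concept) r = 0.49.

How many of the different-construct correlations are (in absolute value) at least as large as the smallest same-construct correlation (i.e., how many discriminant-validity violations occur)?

Convergent (same construct = academic self-concept): Scale A, Scale B.
Smallest convergent = 0.49. Discriminant |r|: 0.66, 0.34, 0.58, 0.61, 0.63; count ≥ 0.49 → 4.

4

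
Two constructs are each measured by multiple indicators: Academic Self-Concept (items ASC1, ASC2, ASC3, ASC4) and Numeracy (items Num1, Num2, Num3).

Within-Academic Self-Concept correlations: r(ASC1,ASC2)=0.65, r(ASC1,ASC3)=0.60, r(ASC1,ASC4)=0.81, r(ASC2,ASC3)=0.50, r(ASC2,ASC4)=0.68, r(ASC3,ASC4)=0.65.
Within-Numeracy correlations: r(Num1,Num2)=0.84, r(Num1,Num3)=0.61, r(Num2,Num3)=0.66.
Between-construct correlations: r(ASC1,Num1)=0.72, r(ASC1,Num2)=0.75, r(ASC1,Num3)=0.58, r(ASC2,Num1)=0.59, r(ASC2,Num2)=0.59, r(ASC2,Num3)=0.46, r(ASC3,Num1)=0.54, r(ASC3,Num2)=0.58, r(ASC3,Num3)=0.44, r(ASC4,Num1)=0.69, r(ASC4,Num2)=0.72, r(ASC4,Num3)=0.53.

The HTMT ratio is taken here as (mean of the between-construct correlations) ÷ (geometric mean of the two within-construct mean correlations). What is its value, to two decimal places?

0.89

Mean between = 7.19/12 = 0.5992.
Mean within-ASC = 3.89/6 = 0.6483; mean within-Num = 2.11/3 = 0.7033.
Geometric mean = √(0.6483 × 0.7033) = 0.6752.
HTMT = 0.5992 / 0.6752 = 0.89.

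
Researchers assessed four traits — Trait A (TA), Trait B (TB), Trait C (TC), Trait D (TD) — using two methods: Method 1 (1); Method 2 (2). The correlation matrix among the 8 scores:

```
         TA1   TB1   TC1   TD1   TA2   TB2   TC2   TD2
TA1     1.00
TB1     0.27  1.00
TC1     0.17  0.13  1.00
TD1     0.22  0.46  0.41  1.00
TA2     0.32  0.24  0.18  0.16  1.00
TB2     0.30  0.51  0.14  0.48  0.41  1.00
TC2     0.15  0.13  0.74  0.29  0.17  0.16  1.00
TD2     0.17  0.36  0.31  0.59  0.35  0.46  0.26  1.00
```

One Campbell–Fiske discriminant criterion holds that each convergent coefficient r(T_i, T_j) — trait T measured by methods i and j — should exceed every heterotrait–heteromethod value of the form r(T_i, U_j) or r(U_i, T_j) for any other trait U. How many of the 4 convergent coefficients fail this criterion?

0

Convergent coefficients and their comparison sets:
TA (methods 1·2): 0.32 vs {0.30, 0.24, 0.15, 0.18, 0.17, 0.16} → pass.
TB (methods 1·2): 0.51 vs {0.24, 0.30, 0.13, 0.14, 0.36, 0.48} → pass.
TC (methods 1·2): 0.74 vs {0.18, 0.15, 0.14, 0.13, 0.31, 0.29} → pass.
TD (methods 1·2): 0.59 vs {0.16, 0.17, 0.48, 0.36, 0.29, 0.31} → pass.
0 of 4 fail.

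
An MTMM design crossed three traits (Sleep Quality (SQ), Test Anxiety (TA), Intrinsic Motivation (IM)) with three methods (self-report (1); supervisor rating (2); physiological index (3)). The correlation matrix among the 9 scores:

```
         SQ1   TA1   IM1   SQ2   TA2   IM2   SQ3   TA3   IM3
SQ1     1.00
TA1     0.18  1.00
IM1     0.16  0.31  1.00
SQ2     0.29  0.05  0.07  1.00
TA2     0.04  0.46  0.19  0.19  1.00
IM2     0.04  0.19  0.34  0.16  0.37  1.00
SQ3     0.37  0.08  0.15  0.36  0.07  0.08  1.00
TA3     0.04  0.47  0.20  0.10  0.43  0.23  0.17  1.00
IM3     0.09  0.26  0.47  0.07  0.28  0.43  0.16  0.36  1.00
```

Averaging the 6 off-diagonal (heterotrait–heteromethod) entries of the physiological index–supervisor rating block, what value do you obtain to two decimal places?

HTHM values (method 3 × method 2): 0.07, 0.08, 0.10, 0.23, 0.07, 0.28; mean = 0.83/6 = 0.14.

0.14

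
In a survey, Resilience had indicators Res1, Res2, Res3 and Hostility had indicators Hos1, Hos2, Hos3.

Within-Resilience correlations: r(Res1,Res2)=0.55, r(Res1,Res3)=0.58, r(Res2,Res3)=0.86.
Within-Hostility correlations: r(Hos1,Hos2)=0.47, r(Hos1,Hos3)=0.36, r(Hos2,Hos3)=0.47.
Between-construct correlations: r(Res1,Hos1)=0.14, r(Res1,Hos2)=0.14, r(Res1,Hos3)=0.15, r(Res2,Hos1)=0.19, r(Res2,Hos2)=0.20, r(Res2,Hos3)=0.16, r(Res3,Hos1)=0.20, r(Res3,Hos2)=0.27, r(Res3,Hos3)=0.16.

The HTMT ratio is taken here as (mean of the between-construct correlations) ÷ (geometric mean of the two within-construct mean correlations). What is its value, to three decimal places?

Between-construct mean = 1.61/9 = 0.1789.
Mean within-Res = 1.99/3 = 0.6633; mean within-Hos = 1.30/3 = 0.4333.
Geometric mean = √(0.6633 × 0.4333) = 0.5361.
HTMT = 0.1789 / 0.5361 = 0.334.

0.334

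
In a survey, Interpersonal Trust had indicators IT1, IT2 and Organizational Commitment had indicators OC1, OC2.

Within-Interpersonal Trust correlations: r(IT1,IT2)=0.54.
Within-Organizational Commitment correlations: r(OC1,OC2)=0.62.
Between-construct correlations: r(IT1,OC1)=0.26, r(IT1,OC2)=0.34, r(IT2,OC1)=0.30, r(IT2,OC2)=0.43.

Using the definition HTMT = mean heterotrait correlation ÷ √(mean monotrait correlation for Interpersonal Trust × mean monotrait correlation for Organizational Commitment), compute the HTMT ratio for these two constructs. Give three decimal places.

Mean between = 1.33/4 = 0.3325.
Mean within-IT = 0.54/1 = 0.5400; mean within-OC = 0.62/1 = 0.6200.
Geometric mean = √(0.5400 × 0.6200) = 0.5786.
HTMT = 0.3325 / 0.5786 = 0.575.

0.575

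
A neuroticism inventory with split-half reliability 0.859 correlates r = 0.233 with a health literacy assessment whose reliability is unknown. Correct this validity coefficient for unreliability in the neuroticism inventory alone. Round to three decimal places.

0.251

Single correction: r_c = r_obs / √r_xx = 0.233 / √0.859 = 0.233 / 0.9268 ≈ 0.251.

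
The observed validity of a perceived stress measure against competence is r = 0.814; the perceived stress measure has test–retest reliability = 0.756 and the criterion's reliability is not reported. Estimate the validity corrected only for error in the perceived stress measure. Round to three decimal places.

0.936

Single correction: r_c = r_obs / √r_xx = 0.814 / √0.756 = 0.814 / 0.8695 ≈ 0.936.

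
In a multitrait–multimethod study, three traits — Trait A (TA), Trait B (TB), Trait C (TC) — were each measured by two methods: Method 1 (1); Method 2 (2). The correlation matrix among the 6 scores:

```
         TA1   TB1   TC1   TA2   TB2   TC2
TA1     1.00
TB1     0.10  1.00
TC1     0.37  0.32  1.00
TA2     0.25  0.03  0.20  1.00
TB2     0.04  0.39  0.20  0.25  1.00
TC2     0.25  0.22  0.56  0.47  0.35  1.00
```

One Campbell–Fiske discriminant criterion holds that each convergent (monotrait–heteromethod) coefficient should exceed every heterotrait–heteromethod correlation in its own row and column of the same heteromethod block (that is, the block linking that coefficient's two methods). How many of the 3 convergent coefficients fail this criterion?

1

Checking each validity diagonal entry against its comparison values:
TA (methods 1·2): 0.25 vs {0.04, 0.03, 0.25, 0.20} → fail.
TB (methods 1·2): 0.39 vs {0.03, 0.04, 0.22, 0.20} → pass.
TC (methods 1·2): 0.56 vs {0.20, 0.25, 0.20, 0.22} → pass.
1 of 3 fail.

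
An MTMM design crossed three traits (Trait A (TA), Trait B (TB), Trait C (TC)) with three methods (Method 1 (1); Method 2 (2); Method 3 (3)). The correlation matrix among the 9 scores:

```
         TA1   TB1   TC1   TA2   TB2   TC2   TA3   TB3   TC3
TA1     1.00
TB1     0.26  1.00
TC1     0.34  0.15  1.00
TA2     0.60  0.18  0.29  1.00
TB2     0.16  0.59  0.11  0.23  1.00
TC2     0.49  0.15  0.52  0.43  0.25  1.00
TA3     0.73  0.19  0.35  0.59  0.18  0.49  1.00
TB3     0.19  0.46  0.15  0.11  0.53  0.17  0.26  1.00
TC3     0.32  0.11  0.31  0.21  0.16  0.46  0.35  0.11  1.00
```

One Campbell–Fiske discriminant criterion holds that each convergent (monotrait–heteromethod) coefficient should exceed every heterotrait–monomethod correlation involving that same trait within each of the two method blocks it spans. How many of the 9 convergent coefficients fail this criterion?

1

Checking each validity diagonal entry against its comparison values:
TA (methods 1·2): 0.60 vs {0.26, 0.23, 0.34, 0.43} → pass.
TA (methods 1·3): 0.73 vs {0.26, 0.26, 0.34, 0.35} → pass.
TA (methods 2·3): 0.59 vs {0.23, 0.26, 0.43, 0.35} → pass.
TB (methods 1·2): 0.59 vs {0.26, 0.23, 0.15, 0.25} → pass.
TB (methods 1·3): 0.46 vs {0.26, 0.26, 0.15, 0.11} → pass.
TB (methods 2·3): 0.53 vs {0.23, 0.26, 0.25, 0.11} → pass.
TC (methods 1·2): 0.52 vs {0.34, 0.43, 0.15, 0.25} → pass.
TC (methods 1·3): 0.31 vs {0.34, 0.35, 0.15, 0.11} → fail.
TC (methods 2·3): 0.46 vs {0.43, 0.35, 0.25, 0.11} → pass.
1 of 9 fail.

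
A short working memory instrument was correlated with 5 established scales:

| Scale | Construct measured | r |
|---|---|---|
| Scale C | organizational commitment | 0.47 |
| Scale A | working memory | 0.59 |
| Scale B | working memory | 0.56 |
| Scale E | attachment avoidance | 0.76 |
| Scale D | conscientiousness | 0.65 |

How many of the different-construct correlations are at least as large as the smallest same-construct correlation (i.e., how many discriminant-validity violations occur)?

2

Convergent (same construct = working memory): Scale A, Scale B.
Smallest convergent = 0.56. Discriminant values: 0.47, 0.76, 0.65; count ≥ 0.56 → 2.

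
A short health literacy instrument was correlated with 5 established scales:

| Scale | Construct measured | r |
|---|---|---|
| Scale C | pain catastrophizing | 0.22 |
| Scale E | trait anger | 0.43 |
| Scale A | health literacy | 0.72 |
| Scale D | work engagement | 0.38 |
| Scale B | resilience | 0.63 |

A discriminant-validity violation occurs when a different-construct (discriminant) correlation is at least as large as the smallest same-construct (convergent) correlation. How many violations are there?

0

Convergent (same construct = health literacy): Scale A.
Smallest convergent = 0.72. Discriminant values: 0.22, 0.43, 0.38, 0.63; count ≥ 0.72 → 0.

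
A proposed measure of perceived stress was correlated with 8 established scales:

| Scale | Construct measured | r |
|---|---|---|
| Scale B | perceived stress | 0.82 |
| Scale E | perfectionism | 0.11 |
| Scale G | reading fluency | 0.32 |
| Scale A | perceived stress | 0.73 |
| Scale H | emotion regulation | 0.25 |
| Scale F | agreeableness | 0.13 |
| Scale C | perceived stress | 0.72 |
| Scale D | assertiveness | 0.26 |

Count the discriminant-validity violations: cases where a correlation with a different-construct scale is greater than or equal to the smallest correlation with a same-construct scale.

0

Convergent (same construct = perceived stress): Scale B, Scale A, Scale C.
Smallest convergent = 0.72. Discriminant values: 0.11, 0.32, 0.25, 0.13, 0.26; count ≥ 0.72 → 0.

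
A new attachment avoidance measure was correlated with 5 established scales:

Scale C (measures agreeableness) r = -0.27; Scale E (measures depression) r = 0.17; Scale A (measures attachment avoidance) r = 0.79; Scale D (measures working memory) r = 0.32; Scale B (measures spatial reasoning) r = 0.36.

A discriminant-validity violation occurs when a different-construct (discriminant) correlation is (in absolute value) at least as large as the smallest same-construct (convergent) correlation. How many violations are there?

Convergent (same construct = attachment avoidance): Scale A.
Smallest convergent = 0.79. Discriminant |r|: 0.27, 0.17, 0.32, 0.36; count ≥ 0.79 → 0.

0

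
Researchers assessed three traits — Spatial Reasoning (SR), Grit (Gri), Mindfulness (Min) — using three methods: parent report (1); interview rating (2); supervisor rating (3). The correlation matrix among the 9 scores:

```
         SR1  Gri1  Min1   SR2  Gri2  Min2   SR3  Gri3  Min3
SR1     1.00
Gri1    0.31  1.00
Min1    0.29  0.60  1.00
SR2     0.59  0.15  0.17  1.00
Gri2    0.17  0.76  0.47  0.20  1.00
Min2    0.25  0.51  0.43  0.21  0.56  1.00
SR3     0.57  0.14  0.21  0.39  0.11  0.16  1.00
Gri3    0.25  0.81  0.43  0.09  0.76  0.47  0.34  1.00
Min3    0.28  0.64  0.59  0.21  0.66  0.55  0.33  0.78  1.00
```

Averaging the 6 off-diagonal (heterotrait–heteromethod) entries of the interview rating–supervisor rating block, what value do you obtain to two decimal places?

HTHM values (method 2 × method 3): 0.09, 0.21, 0.11, 0.66, 0.16, 0.47; mean = 1.70/6 = 0.28.

0.28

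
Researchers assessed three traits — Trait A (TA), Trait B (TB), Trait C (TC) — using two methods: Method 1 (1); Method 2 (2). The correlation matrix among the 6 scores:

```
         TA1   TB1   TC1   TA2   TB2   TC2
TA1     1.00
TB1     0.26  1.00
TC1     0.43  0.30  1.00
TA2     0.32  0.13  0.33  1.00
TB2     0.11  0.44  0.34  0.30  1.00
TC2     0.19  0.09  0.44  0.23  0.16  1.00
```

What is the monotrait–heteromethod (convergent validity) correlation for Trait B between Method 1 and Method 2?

Same trait (TB), different methods: r(TB1, TB2) = 0.44.

0.44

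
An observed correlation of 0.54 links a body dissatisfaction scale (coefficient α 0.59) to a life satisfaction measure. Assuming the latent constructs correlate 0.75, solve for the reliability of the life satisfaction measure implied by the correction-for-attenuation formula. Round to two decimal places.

0.88

r_true = r_obs / √(r_xx · r_yy) ⇒ 0.75 = 0.54 / √(0.59 · r_yy).
√(0.59 · r_yy) = 0.54 / 0.75 = 0.7200; 0.59 · r_yy = 0.5184; r_yy = 0.5184 / 0.59 ≈ 0.88.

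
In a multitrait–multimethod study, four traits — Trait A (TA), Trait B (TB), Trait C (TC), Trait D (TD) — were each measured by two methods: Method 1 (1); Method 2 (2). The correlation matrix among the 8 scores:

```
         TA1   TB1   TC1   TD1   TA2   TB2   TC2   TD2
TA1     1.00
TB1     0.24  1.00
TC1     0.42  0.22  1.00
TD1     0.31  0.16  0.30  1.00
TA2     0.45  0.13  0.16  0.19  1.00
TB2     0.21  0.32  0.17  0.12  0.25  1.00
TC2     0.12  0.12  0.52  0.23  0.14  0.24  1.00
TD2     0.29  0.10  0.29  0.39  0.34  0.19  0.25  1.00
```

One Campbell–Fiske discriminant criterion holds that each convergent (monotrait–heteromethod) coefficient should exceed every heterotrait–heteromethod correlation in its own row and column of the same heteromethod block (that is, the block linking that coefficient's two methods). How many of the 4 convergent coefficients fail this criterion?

Checking each validity diagonal entry against its comparison values:
TA (methods 1·2): 0.45 vs {0.21, 0.13, 0.12, 0.16, 0.29, 0.19} → pass.
TB (methods 1·2): 0.32 vs {0.13, 0.21, 0.12, 0.17, 0.10, 0.12} → pass.
TC (methods 1·2): 0.52 vs {0.16, 0.12, 0.17, 0.12, 0.29, 0.23} → pass.
TD (methods 1·2): 0.39 vs {0.19, 0.29, 0.12, 0.10, 0.23, 0.29} → pass.
0 of 4 fail.

0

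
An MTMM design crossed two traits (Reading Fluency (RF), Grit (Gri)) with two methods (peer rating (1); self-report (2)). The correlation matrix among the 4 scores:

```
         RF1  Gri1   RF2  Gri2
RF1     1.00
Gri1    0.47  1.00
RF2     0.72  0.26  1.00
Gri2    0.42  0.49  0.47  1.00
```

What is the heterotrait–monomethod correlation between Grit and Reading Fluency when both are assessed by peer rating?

Different traits, same method: r(Gri1, RF1) = 0.47.

0.47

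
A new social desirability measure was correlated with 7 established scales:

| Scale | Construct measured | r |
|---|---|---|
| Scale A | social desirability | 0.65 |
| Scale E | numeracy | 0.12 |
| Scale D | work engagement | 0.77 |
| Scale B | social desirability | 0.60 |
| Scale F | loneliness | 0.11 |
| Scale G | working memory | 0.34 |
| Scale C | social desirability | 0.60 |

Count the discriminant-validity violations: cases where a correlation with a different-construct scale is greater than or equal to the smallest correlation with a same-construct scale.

Convergent (same construct = social desirability): Scale A, Scale B, Scale C.
Smallest convergent = 0.60. Discriminant values: 0.12, 0.77, 0.11, 0.34; count ≥ 0.60 → 1.

1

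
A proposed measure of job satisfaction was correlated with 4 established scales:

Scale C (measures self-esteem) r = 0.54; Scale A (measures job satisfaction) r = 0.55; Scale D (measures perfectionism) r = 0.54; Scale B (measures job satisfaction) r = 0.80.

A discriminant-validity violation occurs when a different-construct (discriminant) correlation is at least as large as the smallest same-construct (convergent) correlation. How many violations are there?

0

Convergent (same construct = job satisfaction): Scale A, Scale B.
Smallest convergent = 0.55. Discriminant values: 0.54, 0.54; count ≥ 0.55 → 0.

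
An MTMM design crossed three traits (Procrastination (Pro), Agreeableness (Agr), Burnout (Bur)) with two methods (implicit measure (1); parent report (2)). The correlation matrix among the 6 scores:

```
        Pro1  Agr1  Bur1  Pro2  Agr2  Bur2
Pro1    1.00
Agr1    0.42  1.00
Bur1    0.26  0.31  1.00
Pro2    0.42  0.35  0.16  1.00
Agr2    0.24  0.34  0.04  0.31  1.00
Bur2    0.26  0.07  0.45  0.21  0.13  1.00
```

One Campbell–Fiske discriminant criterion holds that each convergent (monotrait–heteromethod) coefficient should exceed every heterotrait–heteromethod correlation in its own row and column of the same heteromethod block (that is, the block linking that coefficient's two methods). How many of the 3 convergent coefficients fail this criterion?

1

Each convergent coefficient versus the relevant comparison correlations:
Pro (methods 1·2): 0.42 vs {0.24, 0.35, 0.26, 0.16} → pass.
Agr (methods 1·2): 0.34 vs {0.35, 0.24, 0.07, 0.04} → fail.
Bur (methods 1·2): 0.45 vs {0.16, 0.26, 0.04, 0.07} → pass.
1 of 3 fail.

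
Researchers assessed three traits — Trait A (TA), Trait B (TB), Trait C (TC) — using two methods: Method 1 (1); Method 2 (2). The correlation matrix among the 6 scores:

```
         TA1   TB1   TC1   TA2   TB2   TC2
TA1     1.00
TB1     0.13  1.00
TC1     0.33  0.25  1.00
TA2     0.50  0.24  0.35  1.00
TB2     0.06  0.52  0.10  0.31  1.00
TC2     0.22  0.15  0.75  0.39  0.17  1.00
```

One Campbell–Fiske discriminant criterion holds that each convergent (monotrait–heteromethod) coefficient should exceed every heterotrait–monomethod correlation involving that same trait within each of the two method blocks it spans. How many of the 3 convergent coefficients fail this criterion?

0

Checking each validity diagonal entry against its comparison values:
TA (methods 1·2): 0.50 vs {0.13, 0.31, 0.33, 0.39} → pass.
TB (methods 1·2): 0.52 vs {0.13, 0.31, 0.25, 0.17} → pass.
TC (methods 1·2): 0.75 vs {0.33, 0.39, 0.25, 0.17} → pass.
0 of 3 fail.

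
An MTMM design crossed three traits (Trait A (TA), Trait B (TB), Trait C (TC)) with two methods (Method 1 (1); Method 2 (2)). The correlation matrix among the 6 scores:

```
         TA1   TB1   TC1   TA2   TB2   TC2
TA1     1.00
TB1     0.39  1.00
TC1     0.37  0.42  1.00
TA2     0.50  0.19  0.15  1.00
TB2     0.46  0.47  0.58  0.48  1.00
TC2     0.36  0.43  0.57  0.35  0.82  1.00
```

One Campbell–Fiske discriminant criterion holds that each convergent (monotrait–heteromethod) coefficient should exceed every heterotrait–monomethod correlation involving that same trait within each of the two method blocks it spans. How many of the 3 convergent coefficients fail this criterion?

2

Checking each validity diagonal entry against its comparison values:
TA (methods 1·2): 0.50 vs {0.39, 0.48, 0.37, 0.35} → pass.
TB (methods 1·2): 0.47 vs {0.39, 0.48, 0.42, 0.82} → fail.
TC (methods 1·2): 0.57 vs {0.37, 0.35, 0.42, 0.82} → fail.
2 of 3 fail.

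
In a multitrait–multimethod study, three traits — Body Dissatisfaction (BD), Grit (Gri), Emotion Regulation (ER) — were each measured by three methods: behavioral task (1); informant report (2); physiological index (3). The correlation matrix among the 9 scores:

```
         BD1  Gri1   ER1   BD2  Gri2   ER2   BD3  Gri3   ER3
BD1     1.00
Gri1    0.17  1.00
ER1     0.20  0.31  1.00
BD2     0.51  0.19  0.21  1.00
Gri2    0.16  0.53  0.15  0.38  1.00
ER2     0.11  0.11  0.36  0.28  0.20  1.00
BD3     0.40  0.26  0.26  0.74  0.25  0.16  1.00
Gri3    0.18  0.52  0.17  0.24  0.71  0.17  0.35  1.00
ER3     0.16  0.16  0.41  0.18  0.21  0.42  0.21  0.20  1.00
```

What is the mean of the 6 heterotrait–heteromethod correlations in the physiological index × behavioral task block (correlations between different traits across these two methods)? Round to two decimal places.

HTHM values (method 3 × method 1): 0.26, 0.26, 0.18, 0.17, 0.16, 0.16; mean = 1.19/6 = 0.20.

0.20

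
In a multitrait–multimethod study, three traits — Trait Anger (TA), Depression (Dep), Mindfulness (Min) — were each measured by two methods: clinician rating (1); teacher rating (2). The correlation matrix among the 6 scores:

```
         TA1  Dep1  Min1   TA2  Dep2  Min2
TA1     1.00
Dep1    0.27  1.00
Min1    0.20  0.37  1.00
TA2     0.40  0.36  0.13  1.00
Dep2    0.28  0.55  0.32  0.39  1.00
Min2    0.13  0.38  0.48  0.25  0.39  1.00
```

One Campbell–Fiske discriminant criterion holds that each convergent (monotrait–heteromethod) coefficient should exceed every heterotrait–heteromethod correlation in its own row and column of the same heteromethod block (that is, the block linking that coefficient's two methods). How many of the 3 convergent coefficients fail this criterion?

0

Checking each validity diagonal entry against its comparison values:
TA (methods 1·2): 0.40 vs {0.28, 0.36, 0.13, 0.13} → pass.
Dep (methods 1·2): 0.55 vs {0.36, 0.28, 0.38, 0.32} → pass.
Min (methods 1·2): 0.48 vs {0.13, 0.13, 0.32, 0.38} → pass.
0 of 3 fail.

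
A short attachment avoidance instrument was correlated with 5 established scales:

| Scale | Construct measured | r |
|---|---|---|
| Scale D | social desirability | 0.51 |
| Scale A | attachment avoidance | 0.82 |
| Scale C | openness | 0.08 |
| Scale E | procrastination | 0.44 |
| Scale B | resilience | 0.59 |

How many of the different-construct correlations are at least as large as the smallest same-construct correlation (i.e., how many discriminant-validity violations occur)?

Convergent (same construct = attachment avoidance): Scale A.
Smallest convergent = 0.82. Discriminant values: 0.51, 0.08, 0.44, 0.59; count ≥ 0.82 → 0.

0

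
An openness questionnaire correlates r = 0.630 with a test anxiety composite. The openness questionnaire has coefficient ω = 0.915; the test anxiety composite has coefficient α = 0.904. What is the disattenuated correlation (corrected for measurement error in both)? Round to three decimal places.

r_true = r_obs / √(r_xx · r_yy) = 0.630 / √(0.915 × 0.904) = 0.630 / √0.827160 = 0.630 / 0.9095 ≈ 0.693.

0.693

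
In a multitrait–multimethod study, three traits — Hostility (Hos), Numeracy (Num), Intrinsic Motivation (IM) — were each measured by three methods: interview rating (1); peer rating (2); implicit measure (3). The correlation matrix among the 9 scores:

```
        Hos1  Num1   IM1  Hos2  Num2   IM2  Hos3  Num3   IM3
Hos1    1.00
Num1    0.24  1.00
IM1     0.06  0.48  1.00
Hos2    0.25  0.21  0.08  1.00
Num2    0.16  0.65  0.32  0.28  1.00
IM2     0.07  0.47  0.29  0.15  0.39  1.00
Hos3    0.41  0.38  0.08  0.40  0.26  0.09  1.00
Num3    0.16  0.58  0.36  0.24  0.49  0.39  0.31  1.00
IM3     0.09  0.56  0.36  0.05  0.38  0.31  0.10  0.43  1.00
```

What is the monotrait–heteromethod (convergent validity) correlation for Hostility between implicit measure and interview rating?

0.41

Same trait (Hos), different methods: r(Hos3, Hos1) = 0.41.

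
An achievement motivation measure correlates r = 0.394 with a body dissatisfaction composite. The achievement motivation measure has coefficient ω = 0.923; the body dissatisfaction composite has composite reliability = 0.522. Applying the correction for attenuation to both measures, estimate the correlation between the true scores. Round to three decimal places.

r_true = r_obs / √(r_xx · r_yy) = 0.394 / √(0.923 × 0.522) = 0.394 / √0.481806 = 0.394 / 0.6941 ≈ 0.568.

0.568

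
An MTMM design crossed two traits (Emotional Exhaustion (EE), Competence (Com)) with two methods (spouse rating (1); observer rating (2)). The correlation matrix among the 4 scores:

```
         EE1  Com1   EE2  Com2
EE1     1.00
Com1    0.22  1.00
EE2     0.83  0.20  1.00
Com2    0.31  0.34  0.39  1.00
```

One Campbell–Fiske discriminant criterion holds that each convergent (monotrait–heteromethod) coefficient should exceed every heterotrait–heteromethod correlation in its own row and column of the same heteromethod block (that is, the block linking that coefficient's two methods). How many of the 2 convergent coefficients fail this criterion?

Each convergent coefficient versus the relevant comparison correlations:
EE (methods 1·2): 0.83 vs {0.31, 0.20} → pass.
Com (methods 1·2): 0.34 vs {0.20, 0.31} → pass.
0 of 2 fail.

0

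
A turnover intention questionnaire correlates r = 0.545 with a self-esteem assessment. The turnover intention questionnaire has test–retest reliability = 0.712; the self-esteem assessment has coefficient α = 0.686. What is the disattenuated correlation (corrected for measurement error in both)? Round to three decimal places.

0.780

r_true = r_obs / √(r_xx · r_yy) = 0.545 / √(0.712 × 0.686) = 0.545 / √0.488432 = 0.545 / 0.6989 ≈ 0.780.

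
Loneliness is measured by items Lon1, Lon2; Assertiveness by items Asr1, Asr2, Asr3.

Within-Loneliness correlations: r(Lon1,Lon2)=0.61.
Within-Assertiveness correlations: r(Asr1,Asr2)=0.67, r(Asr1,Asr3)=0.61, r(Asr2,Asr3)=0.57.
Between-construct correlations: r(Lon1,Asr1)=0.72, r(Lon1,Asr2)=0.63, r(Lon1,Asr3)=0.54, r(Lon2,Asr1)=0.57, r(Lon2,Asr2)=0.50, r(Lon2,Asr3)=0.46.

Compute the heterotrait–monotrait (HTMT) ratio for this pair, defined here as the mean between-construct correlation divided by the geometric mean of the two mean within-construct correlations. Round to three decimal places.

0.929

Between-construct mean = 3.42/6 = 0.5700.
Mean within-Lon = 0.61/1 = 0.6100; mean within-Asr = 1.85/3 = 0.6167.
Geometric mean = √(0.6100 × 0.6167) = 0.6133.
HTMT = 0.5700 / 0.6133 = 0.929.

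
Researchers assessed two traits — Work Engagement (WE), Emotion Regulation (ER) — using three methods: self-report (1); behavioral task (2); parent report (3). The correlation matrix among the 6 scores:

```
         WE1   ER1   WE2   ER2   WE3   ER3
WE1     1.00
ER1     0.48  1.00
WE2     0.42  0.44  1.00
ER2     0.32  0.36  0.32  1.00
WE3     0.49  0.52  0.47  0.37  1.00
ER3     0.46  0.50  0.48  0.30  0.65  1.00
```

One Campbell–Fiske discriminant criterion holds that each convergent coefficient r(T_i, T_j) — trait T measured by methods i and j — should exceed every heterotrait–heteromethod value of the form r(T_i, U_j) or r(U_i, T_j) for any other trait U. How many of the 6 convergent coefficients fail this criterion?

Convergent coefficients and their comparison sets:
WE (methods 1·2): 0.42 vs {0.32, 0.44} → fail.
WE (methods 1·3): 0.49 vs {0.46, 0.52} → fail.
WE (methods 2·3): 0.47 vs {0.48, 0.37} → fail.
ER (methods 1·2): 0.36 vs {0.44, 0.32} → fail.
ER (methods 1·3): 0.50 vs {0.52, 0.46} → fail.
ER (methods 2·3): 0.30 vs {0.37, 0.48} → fail.
6 of 6 fail.

6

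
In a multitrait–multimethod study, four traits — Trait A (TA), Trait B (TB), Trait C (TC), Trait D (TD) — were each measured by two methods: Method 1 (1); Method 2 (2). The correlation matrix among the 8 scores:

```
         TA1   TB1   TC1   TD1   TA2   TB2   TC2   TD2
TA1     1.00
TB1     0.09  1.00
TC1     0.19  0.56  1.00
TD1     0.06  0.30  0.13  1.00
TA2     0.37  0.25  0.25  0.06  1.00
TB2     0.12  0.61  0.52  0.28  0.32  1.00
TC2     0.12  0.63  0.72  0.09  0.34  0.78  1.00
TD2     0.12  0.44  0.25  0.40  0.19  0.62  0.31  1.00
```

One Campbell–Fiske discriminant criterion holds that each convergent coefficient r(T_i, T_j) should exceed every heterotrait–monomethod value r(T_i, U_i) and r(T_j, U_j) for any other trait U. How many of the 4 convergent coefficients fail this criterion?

3

Checking each validity diagonal entry against its comparison values:
TA (methods 1·2): 0.37 vs {0.09, 0.32, 0.19, 0.34, 0.06, 0.19} → pass.
TB (methods 1·2): 0.61 vs {0.09, 0.32, 0.56, 0.78, 0.30, 0.62} → fail.
TC (methods 1·2): 0.72 vs {0.19, 0.34, 0.56, 0.78, 0.13, 0.31} → fail.
TD (methods 1·2): 0.40 vs {0.06, 0.19, 0.30, 0.62, 0.13, 0.31} → fail.
3 of 4 fail.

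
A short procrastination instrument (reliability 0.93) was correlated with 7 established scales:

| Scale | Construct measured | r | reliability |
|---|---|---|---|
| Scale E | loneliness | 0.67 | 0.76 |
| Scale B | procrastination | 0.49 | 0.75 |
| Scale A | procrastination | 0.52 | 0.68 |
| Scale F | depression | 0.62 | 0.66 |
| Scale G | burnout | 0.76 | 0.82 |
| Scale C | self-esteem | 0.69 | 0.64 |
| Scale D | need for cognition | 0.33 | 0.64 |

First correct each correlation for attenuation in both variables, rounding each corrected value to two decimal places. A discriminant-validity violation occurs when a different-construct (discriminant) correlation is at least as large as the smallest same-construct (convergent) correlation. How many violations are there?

Disattenuated r (r / √(r_scale · r_new)):
  Scale E (disc): 0.67 / √(0.76·0.93) = 0.80
  Scale B (conv): 0.49 / √(0.75·0.93) = 0.59
  Scale A (conv): 0.52 / √(0.68·0.93) = 0.65
  Scale F (disc): 0.62 / √(0.66·0.93) = 0.79
  Scale G (disc): 0.76 / √(0.82·0.93) = 0.87
  Scale C (disc): 0.69 / √(0.64·0.93) = 0.89
  Scale D (disc): 0.33 / √(0.64·0.93) = 0.43
Smallest convergent = 0.59. Discriminant values: 0.80, 0.79, 0.87, 0.89, 0.43; count ≥ 0.59 → 4.

4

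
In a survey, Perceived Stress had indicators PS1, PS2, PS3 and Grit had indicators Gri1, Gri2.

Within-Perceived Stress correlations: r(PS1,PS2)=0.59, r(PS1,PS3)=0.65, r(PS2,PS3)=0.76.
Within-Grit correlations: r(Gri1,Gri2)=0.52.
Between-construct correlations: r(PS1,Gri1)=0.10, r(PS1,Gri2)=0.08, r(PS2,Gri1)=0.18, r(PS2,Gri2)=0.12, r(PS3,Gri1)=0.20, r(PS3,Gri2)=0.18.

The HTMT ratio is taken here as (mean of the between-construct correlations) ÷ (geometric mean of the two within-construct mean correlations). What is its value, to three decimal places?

Mean heterotrait r = 0.86/6 = 0.1433.
Mean within-PS = 2.00/3 = 0.6667; mean within-Gri = 0.52/1 = 0.5200.
Geometric mean = √(0.6667 × 0.5200) = 0.5888.
HTMT = 0.1433 / 0.5888 = 0.243.

0.243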